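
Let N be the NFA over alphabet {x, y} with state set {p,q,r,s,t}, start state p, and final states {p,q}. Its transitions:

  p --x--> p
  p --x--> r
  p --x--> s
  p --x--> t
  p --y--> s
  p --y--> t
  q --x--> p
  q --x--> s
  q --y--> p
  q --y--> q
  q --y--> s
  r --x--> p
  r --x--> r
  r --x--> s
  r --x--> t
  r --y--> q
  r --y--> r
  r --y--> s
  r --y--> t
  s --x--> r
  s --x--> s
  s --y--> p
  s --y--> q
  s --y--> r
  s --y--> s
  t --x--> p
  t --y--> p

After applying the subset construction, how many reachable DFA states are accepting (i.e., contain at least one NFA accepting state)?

Start state of the DFA: {p}.
{p} --x--> {p,r,s,t}  [new]
{p} --y--> {s,t}  [new]
{p,r,s,t} --x--> {p,r,s,t}  [seen]
{p,r,s,t} --y--> {p,q,r,s,t}  [new]
{s,t} --x--> {p,r,s}  [new]
{s,t} --y--> {p,q,r,s}  [new]
{p,q,r,s,t} --x--> {p,r,s,t}  [seen]
{p,q,r,s,t} --y--> {p,q,r,s,t}  [seen]
{p,r,s} --x--> {p,r,s,t}  [seen]
{p,r,s} --y--> {p,q,r,s,t}  [seen]
{p,q,r,s} --x--> {p,r,s,t}  [seen]
{p,q,r,s} --y--> {p,q,r,s,t}  [seen]
Reachable DFA states: {p}, {p,r,s,t}, {s,t}, {p,q,r,s,t}, {p,r,s}, {p,q,r,s}.
Accepting DFA states (contain an NFA accepting state): {p}, {p,r,s,t}, {p,q,r,s,t}, {p,r,s}, {p,q,r,s}.

5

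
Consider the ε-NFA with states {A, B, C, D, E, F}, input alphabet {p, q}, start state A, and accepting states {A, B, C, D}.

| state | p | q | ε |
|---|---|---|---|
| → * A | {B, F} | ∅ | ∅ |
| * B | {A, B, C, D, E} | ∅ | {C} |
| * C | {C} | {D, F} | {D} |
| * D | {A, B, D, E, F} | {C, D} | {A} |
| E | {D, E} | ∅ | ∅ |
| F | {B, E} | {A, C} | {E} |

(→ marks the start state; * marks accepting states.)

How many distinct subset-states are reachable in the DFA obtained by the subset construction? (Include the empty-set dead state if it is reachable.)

Start state of the DFA: {A} (ε-closure of the NFA start).
{A} --p--> {A, B, C, D, E, F}  [new]
{A} --q--> ∅  [new]
{A, B, C, D, E, F} --p--> {A, B, C, D, E, F}  [seen]
{A, B, C, D, E, F} --q--> {A, C, D, E, F}  [new]
∅ --p--> ∅  [seen]
∅ --q--> ∅  [seen]
{A, C, D, E, F} --p--> {A, B, C, D, E, F}  [seen]
{A, C, D, E, F} --q--> {A, C, D, E, F}  [seen]
Reachable DFA states: {A}, {A, B, C, D, E, F}, ∅, {A, C, D, E, F}.

4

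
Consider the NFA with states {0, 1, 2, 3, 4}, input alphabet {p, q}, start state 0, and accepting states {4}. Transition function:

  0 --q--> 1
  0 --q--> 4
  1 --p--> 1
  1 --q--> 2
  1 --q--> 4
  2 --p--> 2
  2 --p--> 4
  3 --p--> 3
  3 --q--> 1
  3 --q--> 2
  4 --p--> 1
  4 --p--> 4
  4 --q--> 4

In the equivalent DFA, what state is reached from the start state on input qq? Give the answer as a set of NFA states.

Start: {0}.
δ(0,q) = {1, 4}.
Union: {1, 4}.
After q: {1, 4}.
δ(1,q) = {2, 4}; δ(4,q) = {4}.
Union: {2, 4}.
After q: {2, 4}.

{2, 4}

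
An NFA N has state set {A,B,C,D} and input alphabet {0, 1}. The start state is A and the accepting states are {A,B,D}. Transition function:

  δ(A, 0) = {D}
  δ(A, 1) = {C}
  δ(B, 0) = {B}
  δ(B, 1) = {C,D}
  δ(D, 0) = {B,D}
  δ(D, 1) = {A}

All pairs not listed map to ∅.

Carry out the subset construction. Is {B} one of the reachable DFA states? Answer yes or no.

Start state of the DFA: {A}.
{A} --0--> {D}  [new]
{A} --1--> {C}  [new]
{D} --0--> {B,D}  [new]
{D} --1--> {A}  [seen]
{C} --0--> ∅  [new]
{C} --1--> ∅  [seen]
{B,D} --0--> {B,D}  [seen]
{B,D} --1--> {A,C,D}  [new]
∅ --0--> ∅  [seen]
∅ --1--> ∅  [seen]
{A,C,D} --0--> {B,D}  [seen]
{A,C,D} --1--> {A,C}  [new]
{A,C} --0--> {D}  [seen]
{A,C} --1--> {C}  [seen]
Reachable DFA states: {A}, {D}, {C}, {B,D}, ∅, {A,C,D}, {A,C}.
{B} is not among them.

no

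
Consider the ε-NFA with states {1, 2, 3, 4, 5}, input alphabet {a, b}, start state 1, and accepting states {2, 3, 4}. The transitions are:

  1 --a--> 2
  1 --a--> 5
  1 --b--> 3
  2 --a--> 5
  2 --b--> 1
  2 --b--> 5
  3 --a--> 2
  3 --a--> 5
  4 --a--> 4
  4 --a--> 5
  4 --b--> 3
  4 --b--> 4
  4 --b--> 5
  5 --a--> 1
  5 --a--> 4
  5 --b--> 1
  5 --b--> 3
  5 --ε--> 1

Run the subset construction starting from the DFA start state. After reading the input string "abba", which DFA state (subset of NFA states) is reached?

Start: {1}.
δ(1,a) = {2, 5}.
Union: {2, 5}.
ε-closure gives {1, 2, 5}.
After a: {1, 2, 5}.
δ(1,b) = {3}; δ(2,b) = {1, 5}; δ(5,b) = {1, 3}.
Union: {1, 3, 5}.
After b: {1, 3, 5}.
δ(1,b) = {3}; δ(3,b) = ∅; δ(5,b) = {1, 3}.
Union: {1, 3}.
After b: {1, 3}.
δ(1,a) = {2, 5}; δ(3,a) = {2, 5}.
Union: {2, 5}.
ε-closure gives {1, 2, 5}.
After a: {1, 2, 5}.

{1, 2, 5}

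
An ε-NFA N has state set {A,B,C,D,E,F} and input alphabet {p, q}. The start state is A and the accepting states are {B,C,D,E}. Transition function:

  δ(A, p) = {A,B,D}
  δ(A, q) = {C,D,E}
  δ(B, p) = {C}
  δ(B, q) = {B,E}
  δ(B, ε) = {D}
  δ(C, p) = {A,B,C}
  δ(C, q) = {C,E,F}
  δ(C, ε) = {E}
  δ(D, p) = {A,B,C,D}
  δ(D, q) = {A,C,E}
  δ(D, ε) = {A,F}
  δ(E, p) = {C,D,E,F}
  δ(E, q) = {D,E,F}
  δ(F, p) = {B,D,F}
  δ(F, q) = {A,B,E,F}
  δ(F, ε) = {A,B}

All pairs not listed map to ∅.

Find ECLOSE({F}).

Begin with {F}.
F →ε {A,B}; add A, B.
B →ε {D}; add D.
ε-closure = {A,B,D,F}.

{A,B,D,F}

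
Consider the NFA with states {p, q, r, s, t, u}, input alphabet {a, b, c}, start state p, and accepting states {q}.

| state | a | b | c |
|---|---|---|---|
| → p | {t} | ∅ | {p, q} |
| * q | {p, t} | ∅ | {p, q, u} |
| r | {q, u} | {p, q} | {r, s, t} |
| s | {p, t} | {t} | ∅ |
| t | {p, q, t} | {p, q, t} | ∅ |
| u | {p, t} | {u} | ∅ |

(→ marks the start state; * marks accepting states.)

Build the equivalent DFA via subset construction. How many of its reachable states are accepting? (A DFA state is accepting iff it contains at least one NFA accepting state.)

3

Start state of the DFA: {p}.
{p} --a--> {t}  [new]
{p} --b--> ∅  [new]
{p} --c--> {p, q}  [new]
{t} --a--> {p, q, t}  [new]
{t} --b--> {p, q, t}  [seen]
{t} --c--> ∅  [seen]
∅ --a--> ∅  [seen]
∅ --b--> ∅  [seen]
∅ --c--> ∅  [seen]
{p, q} --a--> {p, t}  [new]
{p, q} --b--> ∅  [seen]
{p, q} --c--> {p, q, u}  [new]
{p, q, t} --a--> {p, q, t}  [seen]
{p, q, t} --b--> {p, q, t}  [seen]
{p, q, t} --c--> {p, q, u}  [seen]
{p, t} --a--> {p, q, t}  [seen]
{p, t} --b--> {p, q, t}  [seen]
{p, t} --c--> {p, q}  [seen]
{p, q, u} --a--> {p, t}  [seen]
{p, q, u} --b--> {u}  [new]
{p, q, u} --c--> {p, q, u}  [seen]
{u} --a--> {p, t}  [seen]
{u} --b--> {u}  [seen]
{u} --c--> ∅  [seen]
Reachable DFA states: {p}, {t}, ∅, {p, q}, {p, q, t}, {p, t}, {p, q, u}, {u}.
Accepting DFA states (contain an NFA accepting state): {p, q}, {p, q, t}, {p, q, u}.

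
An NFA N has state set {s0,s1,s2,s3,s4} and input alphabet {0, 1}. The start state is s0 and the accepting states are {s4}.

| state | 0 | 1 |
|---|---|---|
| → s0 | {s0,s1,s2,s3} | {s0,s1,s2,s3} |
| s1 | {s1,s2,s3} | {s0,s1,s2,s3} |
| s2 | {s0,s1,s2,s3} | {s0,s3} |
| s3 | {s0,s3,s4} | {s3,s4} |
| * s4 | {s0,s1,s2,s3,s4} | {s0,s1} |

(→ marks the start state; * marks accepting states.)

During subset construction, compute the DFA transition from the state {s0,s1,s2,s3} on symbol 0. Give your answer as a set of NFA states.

δ(s0,0) = {s0,s1,s2,s3}; δ(s1,0) = {s1,s2,s3}; δ(s2,0) = {s0,s1,s2,s3}; δ(s3,0) = {s0,s3,s4}.
Union: {s0,s1,s2,s3,s4}.

{s0,s1,s2,s3,s4}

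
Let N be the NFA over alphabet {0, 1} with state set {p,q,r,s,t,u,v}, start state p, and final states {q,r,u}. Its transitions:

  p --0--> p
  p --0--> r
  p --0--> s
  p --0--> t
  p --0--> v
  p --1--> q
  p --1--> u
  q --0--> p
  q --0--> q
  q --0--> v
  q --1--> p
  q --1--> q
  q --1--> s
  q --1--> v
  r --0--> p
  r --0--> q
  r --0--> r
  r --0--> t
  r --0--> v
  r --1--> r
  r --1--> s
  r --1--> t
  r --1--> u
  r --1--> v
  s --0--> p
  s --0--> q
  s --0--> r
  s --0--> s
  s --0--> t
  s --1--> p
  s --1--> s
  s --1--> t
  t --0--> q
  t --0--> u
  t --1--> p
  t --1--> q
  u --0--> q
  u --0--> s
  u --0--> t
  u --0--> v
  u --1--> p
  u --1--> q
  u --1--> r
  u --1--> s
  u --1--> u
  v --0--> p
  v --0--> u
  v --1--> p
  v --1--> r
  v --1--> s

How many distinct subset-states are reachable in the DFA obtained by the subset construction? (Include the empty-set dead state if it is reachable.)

6

Start state of the DFA: {p}.
{p} --0--> {p,r,s,t,v}  [new]
{p} --1--> {q,u}  [new]
{p,r,s,t,v} --0--> {p,q,r,s,t,u,v}  [new]
{p,r,s,t,v} --1--> {p,q,r,s,t,u,v}  [seen]
{q,u} --0--> {p,q,s,t,v}  [new]
{q,u} --1--> {p,q,r,s,u,v}  [new]
{p,q,r,s,t,u,v} --0--> {p,q,r,s,t,u,v}  [seen]
{p,q,r,s,t,u,v} --1--> {p,q,r,s,t,u,v}  [seen]
{p,q,s,t,v} --0--> {p,q,r,s,t,u,v}  [seen]
{p,q,s,t,v} --1--> {p,q,r,s,t,u,v}  [seen]
{p,q,r,s,u,v} --0--> {p,q,r,s,t,u,v}  [seen]
{p,q,r,s,u,v} --1--> {p,q,r,s,t,u,v}  [seen]
Reachable DFA states: {p}, {p,r,s,t,v}, {q,u}, {p,q,r,s,t,u,v}, {p,q,s,t,v}, {p,q,r,s,u,v}.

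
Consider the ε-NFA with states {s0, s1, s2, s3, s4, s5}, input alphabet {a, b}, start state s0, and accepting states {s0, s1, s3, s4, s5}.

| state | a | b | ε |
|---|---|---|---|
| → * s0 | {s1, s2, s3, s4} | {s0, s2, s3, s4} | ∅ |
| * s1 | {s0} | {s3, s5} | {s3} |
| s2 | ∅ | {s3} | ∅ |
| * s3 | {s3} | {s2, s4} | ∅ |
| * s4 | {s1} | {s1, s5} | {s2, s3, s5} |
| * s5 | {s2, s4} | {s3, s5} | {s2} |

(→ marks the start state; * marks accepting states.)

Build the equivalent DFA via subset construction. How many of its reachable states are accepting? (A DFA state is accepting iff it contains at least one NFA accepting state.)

Start state of the DFA: {s0} (ε-closure of the NFA start).
{s0} --a--> {s1, s2, s3, s4, s5}  [new]
{s0} --b--> {s0, s2, s3, s4, s5}  [new]
{s1, s2, s3, s4, s5} --a--> {s0, s1, s2, s3, s4, s5}  [new]
{s1, s2, s3, s4, s5} --b--> {s1, s2, s3, s4, s5}  [seen]
{s0, s2, s3, s4, s5} --a--> {s1, s2, s3, s4, s5}  [seen]
{s0, s2, s3, s4, s5} --b--> {s0, s1, s2, s3, s4, s5}  [seen]
{s0, s1, s2, s3, s4, s5} --a--> {s0, s1, s2, s3, s4, s5}  [seen]
{s0, s1, s2, s3, s4, s5} --b--> {s0, s1, s2, s3, s4, s5}  [seen]
Reachable DFA states: {s0}, {s1, s2, s3, s4, s5}, {s0, s2, s3, s4, s5}, {s0, s1, s2, s3, s4, s5}.
Accepting DFA states (contain an NFA accepting state): {s0}, {s1, s2, s3, s4, s5}, {s0, s2, s3, s4, s5}, {s0, s1, s2, s3, s4, s5}.

4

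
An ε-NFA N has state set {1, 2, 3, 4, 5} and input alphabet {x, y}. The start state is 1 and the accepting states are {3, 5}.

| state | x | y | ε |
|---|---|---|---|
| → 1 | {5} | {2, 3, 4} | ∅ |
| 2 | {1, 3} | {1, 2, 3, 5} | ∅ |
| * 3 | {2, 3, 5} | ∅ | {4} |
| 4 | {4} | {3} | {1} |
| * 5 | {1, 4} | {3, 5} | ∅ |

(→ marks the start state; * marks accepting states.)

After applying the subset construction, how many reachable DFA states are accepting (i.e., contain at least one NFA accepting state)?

Start state of the DFA: {1} (ε-closure of the NFA start).
{1} --x--> {5}  [new]
{1} --y--> {1, 2, 3, 4}  [new]
{5} --x--> {1, 4}  [new]
{5} --y--> {1, 3, 4, 5}  [new]
{1, 2, 3, 4} --x--> {1, 2, 3, 4, 5}  [new]
{1, 2, 3, 4} --y--> {1, 2, 3, 4, 5}  [seen]
{1, 4} --x--> {1, 4, 5}  [new]
{1, 4} --y--> {1, 2, 3, 4}  [seen]
{1, 3, 4, 5} --x--> {1, 2, 3, 4, 5}  [seen]
{1, 3, 4, 5} --y--> {1, 2, 3, 4, 5}  [seen]
{1, 2, 3, 4, 5} --x--> {1, 2, 3, 4, 5}  [seen]
{1, 2, 3, 4, 5} --y--> {1, 2, 3, 4, 5}  [seen]
{1, 4, 5} --x--> {1, 4, 5}  [seen]
{1, 4, 5} --y--> {1, 2, 3, 4, 5}  [seen]
Reachable DFA states: {1}, {5}, {1, 2, 3, 4}, {1, 4}, {1, 3, 4, 5}, {1, 2, 3, 4, 5}, {1, 4, 5}.
Accepting DFA states (contain an NFA accepting state): {5}, {1, 2, 3, 4}, {1, 3, 4, 5}, {1, 2, 3, 4, 5}, {1, 4, 5}.

5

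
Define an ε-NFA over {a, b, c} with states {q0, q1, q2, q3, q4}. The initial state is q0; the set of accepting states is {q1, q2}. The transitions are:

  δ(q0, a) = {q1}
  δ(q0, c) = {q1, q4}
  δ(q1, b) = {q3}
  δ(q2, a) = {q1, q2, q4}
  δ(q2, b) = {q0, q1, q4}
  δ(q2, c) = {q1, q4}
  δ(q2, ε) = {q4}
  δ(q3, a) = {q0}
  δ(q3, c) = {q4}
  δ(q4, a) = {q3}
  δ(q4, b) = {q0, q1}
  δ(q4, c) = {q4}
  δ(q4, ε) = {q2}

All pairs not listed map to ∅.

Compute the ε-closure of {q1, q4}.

Begin with {q1, q4}.
q4 →ε {q2}; add q2.
ε-closure = {q1, q2, q4}.

{q1, q2, q4}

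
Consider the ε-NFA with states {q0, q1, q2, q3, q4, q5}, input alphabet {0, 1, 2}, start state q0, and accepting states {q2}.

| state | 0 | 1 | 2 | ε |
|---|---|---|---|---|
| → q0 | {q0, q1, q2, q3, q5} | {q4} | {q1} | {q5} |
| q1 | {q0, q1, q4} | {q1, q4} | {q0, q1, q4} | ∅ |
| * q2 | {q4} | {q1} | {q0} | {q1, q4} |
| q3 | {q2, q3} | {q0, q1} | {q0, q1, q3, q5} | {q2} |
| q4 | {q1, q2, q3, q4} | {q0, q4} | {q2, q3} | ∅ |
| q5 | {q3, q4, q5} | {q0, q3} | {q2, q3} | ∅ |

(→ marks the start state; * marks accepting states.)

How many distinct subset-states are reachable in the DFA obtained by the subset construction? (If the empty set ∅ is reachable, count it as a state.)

4

Start state of the DFA: {q0, q5} (ε-closure of the NFA start).
{q0, q5} --0--> {q0, q1, q2, q3, q4, q5}  [new]
{q0, q5} --1--> {q0, q1, q2, q3, q4, q5}  [seen]
{q0, q5} --2--> {q1, q2, q3, q4}  [new]
{q0, q1, q2, q3, q4, q5} --0--> {q0, q1, q2, q3, q4, q5}  [seen]
{q0, q1, q2, q3, q4, q5} --1--> {q0, q1, q2, q3, q4, q5}  [seen]
{q0, q1, q2, q3, q4, q5} --2--> {q0, q1, q2, q3, q4, q5}  [seen]
{q1, q2, q3, q4} --0--> {q0, q1, q2, q3, q4, q5}  [seen]
{q1, q2, q3, q4} --1--> {q0, q1, q4, q5}  [new]
{q1, q2, q3, q4} --2--> {q0, q1, q2, q3, q4, q5}  [seen]
{q0, q1, q4, q5} --0--> {q0, q1, q2, q3, q4, q5}  [seen]
{q0, q1, q4, q5} --1--> {q0, q1, q2, q3, q4, q5}  [seen]
{q0, q1, q4, q5} --2--> {q0, q1, q2, q3, q4, q5}  [seen]
Reachable DFA states: {q0, q5}, {q0, q1, q2, q3, q4, q5}, {q1, q2, q3, q4}, {q0, q1, q4, q5}.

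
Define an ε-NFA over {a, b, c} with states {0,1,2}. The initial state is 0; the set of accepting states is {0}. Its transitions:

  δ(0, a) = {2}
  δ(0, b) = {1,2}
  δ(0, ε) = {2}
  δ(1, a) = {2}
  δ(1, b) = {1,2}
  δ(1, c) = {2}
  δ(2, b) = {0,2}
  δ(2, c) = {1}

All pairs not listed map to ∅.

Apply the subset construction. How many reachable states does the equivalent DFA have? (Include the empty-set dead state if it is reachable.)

6

Start state of the DFA: {0,2} (ε-closure of the NFA start).
{0,2} --a--> {2}  [new]
{0,2} --b--> {0,1,2}  [new]
{0,2} --c--> {1}  [new]
{2} --a--> ∅  [new]
{2} --b--> {0,2}  [seen]
{2} --c--> {1}  [seen]
{0,1,2} --a--> {2}  [seen]
{0,1,2} --b--> {0,1,2}  [seen]
{0,1,2} --c--> {1,2}  [new]
{1} --a--> {2}  [seen]
{1} --b--> {1,2}  [seen]
{1} --c--> {2}  [seen]
∅ --a--> ∅  [seen]
∅ --b--> ∅  [seen]
∅ --c--> ∅  [seen]
{1,2} --a--> {2}  [seen]
{1,2} --b--> {0,1,2}  [seen]
{1,2} --c--> {1,2}  [seen]
Reachable DFA states: {0,2}, {2}, {0,1,2}, {1}, ∅, {1,2}.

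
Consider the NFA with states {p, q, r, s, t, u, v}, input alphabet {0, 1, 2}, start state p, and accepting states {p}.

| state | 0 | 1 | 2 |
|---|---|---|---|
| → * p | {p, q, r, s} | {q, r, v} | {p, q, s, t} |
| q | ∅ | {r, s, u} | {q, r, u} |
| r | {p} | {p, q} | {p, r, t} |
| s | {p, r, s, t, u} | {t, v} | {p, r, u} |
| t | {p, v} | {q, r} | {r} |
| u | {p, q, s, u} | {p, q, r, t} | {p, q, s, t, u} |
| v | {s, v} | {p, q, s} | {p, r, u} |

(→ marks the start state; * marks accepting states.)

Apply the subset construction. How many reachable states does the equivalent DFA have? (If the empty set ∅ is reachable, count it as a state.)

12

Start state of the DFA: {p}.
{p} --0--> {p, q, r, s}  [new]
{p} --1--> {q, r, v}  [new]
{p} --2--> {p, q, s, t}  [new]
{p, q, r, s} --0--> {p, q, r, s, t, u}  [new]
{p, q, r, s} --1--> {p, q, r, s, t, u, v}  [new]
{p, q, r, s} --2--> {p, q, r, s, t, u}  [seen]
{q, r, v} --0--> {p, s, v}  [new]
{q, r, v} --1--> {p, q, r, s, u}  [new]
{q, r, v} --2--> {p, q, r, t, u}  [new]
{p, q, s, t} --0--> {p, q, r, s, t, u, v}  [seen]
{p, q, s, t} --1--> {q, r, s, t, u, v}  [new]
{p, q, s, t} --2--> {p, q, r, s, t, u}  [seen]
{p, q, r, s, t, u} --0--> {p, q, r, s, t, u, v}  [seen]
{p, q, r, s, t, u} --1--> {p, q, r, s, t, u, v}  [seen]
{p, q, r, s, t, u} --2--> {p, q, r, s, t, u}  [seen]
{p, q, r, s, t, u, v} --0--> {p, q, r, s, t, u, v}  [seen]
{p, q, r, s, t, u, v} --1--> {p, q, r, s, t, u, v}  [seen]
{p, q, r, s, t, u, v} --2--> {p, q, r, s, t, u}  [seen]
{p, s, v} --0--> {p, q, r, s, t, u, v}  [seen]
{p, s, v} --1--> {p, q, r, s, t, v}  [new]
{p, s, v} --2--> {p, q, r, s, t, u}  [seen]
{p, q, r, s, u} --0--> {p, q, r, s, t, u}  [seen]
{p, q, r, s, u} --1--> {p, q, r, s, t, u, v}  [seen]
{p, q, r, s, u} --2--> {p, q, r, s, t, u}  [seen]
{p, q, r, t, u} --0--> {p, q, r, s, u, v}  [new]
{p, q, r, t, u} --1--> {p, q, r, s, t, u, v}  [seen]
{p, q, r, t, u} --2--> {p, q, r, s, t, u}  [seen]
{q, r, s, t, u, v} --0--> {p, q, r, s, t, u, v}  [seen]
{q, r, s, t, u, v} --1--> {p, q, r, s, t, u, v}  [seen]
{q, r, s, t, u, v} --2--> {p, q, r, s, t, u}  [seen]
{p, q, r, s, t, v} --0--> {p, q, r, s, t, u, v}  [seen]
{p, q, r, s, t, v} --1--> {p, q, r, s, t, u, v}  [seen]
{p, q, r, s, t, v} --2--> {p, q, r, s, t, u}  [seen]
{p, q, r, s, u, v} --0--> {p, q, r, s, t, u, v}  [seen]
{p, q, r, s, u, v} --1--> {p, q, r, s, t, u, v}  [seen]
{p, q, r, s, u, v} --2--> {p, q, r, s, t, u}  [seen]
Reachable DFA states: {p}, {p, q, r, s}, {q, r, v}, {p, q, s, t}, {p, q, r, s, t, u}, {p, q, r, s, t, u, v}, {p, s, v}, {p, q, r, s, u}, {p, q, r, t, u}, {q, r, s, t, u, v}, {p, q, r, s, t, v}, {p, q, r, s, u, v}.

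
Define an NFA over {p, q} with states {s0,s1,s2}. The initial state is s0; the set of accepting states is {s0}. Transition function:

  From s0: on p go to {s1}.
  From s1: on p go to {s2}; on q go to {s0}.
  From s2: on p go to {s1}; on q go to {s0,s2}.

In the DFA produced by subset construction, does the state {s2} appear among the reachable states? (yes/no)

yes

Start state of the DFA: {s0}.
{s0} --p--> {s1}  [new]
{s0} --q--> ∅  [new]
{s1} --p--> {s2}  [new]
{s1} --q--> {s0}  [seen]
∅ --p--> ∅  [seen]
∅ --q--> ∅  [seen]
{s2} --p--> {s1}  [seen]
{s2} --q--> {s0,s2}  [new]
{s0,s2} --p--> {s1}  [seen]
{s0,s2} --q--> {s0,s2}  [seen]
Reachable DFA states: {s0}, {s1}, ∅, {s2}, {s0,s2}.
{s2} is among them.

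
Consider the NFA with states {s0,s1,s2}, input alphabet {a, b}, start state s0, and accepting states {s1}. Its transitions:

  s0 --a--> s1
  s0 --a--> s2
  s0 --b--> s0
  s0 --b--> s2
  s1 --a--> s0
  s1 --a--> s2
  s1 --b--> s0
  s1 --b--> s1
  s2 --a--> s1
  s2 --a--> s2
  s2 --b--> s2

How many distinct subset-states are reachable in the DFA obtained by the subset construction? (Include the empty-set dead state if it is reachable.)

Start state of the DFA: {s0}.
{s0} --a--> {s1,s2}  [new]
{s0} --b--> {s0,s2}  [new]
{s1,s2} --a--> {s0,s1,s2}  [new]
{s1,s2} --b--> {s0,s1,s2}  [seen]
{s0,s2} --a--> {s1,s2}  [seen]
{s0,s2} --b--> {s0,s2}  [seen]
{s0,s1,s2} --a--> {s0,s1,s2}  [seen]
{s0,s1,s2} --b--> {s0,s1,s2}  [seen]
Reachable DFA states: {s0}, {s1,s2}, {s0,s2}, {s0,s1,s2}.

4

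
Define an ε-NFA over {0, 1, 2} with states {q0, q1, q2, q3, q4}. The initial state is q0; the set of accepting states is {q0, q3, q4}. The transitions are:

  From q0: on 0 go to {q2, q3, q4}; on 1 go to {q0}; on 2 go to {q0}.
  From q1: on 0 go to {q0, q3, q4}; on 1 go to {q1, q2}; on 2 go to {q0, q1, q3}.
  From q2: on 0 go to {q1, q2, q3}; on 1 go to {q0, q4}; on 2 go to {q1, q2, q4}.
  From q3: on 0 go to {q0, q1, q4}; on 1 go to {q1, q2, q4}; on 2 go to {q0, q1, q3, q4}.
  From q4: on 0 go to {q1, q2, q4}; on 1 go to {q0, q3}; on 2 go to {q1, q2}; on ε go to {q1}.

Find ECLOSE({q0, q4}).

Begin with {q0, q4}.
q4 →ε {q1}; add q1.
ε-closure = {q0, q1, q4}.

{q0, q1, q4}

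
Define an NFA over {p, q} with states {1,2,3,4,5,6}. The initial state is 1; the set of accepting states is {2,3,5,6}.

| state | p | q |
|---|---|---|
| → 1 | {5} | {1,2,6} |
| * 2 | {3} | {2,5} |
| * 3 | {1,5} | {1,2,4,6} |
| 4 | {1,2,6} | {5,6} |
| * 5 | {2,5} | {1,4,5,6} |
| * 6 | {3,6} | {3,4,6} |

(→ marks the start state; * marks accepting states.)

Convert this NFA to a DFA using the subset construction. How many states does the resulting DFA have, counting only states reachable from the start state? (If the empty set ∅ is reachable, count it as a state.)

11

Start state of the DFA: {1}.
{1} --p--> {5}  [new]
{1} --q--> {1,2,6}  [new]
{5} --p--> {2,5}  [new]
{5} --q--> {1,4,5,6}  [new]
{1,2,6} --p--> {3,5,6}  [new]
{1,2,6} --q--> {1,2,3,4,5,6}  [new]
{2,5} --p--> {2,3,5}  [new]
{2,5} --q--> {1,2,4,5,6}  [new]
{1,4,5,6} --p--> {1,2,3,5,6}  [new]
{1,4,5,6} --q--> {1,2,3,4,5,6}  [seen]
{3,5,6} --p--> {1,2,3,5,6}  [seen]
{3,5,6} --q--> {1,2,3,4,5,6}  [seen]
{1,2,3,4,5,6} --p--> {1,2,3,5,6}  [seen]
{1,2,3,4,5,6} --q--> {1,2,3,4,5,6}  [seen]
{2,3,5} --p--> {1,2,3,5}  [new]
{2,3,5} --q--> {1,2,4,5,6}  [seen]
{1,2,4,5,6} --p--> {1,2,3,5,6}  [seen]
{1,2,4,5,6} --q--> {1,2,3,4,5,6}  [seen]
{1,2,3,5,6} --p--> {1,2,3,5,6}  [seen]
{1,2,3,5,6} --q--> {1,2,3,4,5,6}  [seen]
{1,2,3,5} --p--> {1,2,3,5}  [seen]
{1,2,3,5} --q--> {1,2,4,5,6}  [seen]
Reachable DFA states: {1}, {5}, {1,2,6}, {2,5}, {1,4,5,6}, {3,5,6}, {1,2,3,4,5,6}, {2,3,5}, {1,2,4,5,6}, {1,2,3,5,6}, {1,2,3,5}.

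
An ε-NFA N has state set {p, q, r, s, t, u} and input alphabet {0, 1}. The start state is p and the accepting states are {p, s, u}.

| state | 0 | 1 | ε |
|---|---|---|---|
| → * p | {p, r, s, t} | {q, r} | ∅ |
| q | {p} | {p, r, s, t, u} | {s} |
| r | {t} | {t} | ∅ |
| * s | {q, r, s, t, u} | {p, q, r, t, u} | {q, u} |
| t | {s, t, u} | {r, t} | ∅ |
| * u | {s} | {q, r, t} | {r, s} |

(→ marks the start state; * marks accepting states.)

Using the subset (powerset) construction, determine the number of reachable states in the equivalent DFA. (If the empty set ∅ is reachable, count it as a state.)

Start state of the DFA: {p} (ε-closure of the NFA start).
{p} --0--> {p, q, r, s, t, u}  [new]
{p} --1--> {q, r, s, u}  [new]
{p, q, r, s, t, u} --0--> {p, q, r, s, t, u}  [seen]
{p, q, r, s, t, u} --1--> {p, q, r, s, t, u}  [seen]
{q, r, s, u} --0--> {p, q, r, s, t, u}  [seen]
{q, r, s, u} --1--> {p, q, r, s, t, u}  [seen]
Reachable DFA states: {p}, {p, q, r, s, t, u}, {q, r, s, u}.

3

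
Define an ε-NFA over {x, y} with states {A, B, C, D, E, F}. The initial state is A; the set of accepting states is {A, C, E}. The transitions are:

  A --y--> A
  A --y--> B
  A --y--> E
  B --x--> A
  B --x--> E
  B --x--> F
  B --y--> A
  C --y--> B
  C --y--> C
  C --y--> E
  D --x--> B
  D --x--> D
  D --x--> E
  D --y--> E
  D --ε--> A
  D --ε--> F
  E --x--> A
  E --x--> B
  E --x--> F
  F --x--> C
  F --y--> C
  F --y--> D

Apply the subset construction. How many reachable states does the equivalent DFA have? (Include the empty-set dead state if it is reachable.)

6

Start state of the DFA: {A} (ε-closure of the NFA start).
{A} --x--> ∅  [new]
{A} --y--> {A, B, E}  [new]
∅ --x--> ∅  [seen]
∅ --y--> ∅  [seen]
{A, B, E} --x--> {A, B, E, F}  [new]
{A, B, E} --y--> {A, B, E}  [seen]
{A, B, E, F} --x--> {A, B, C, E, F}  [new]
{A, B, E, F} --y--> {A, B, C, D, E, F}  [new]
{A, B, C, E, F} --x--> {A, B, C, E, F}  [seen]
{A, B, C, E, F} --y--> {A, B, C, D, E, F}  [seen]
{A, B, C, D, E, F} --x--> {A, B, C, D, E, F}  [seen]
{A, B, C, D, E, F} --y--> {A, B, C, D, E, F}  [seen]
Reachable DFA states: {A}, ∅, {A, B, E}, {A, B, E, F}, {A, B, C, E, F}, {A, B, C, D, E, F}.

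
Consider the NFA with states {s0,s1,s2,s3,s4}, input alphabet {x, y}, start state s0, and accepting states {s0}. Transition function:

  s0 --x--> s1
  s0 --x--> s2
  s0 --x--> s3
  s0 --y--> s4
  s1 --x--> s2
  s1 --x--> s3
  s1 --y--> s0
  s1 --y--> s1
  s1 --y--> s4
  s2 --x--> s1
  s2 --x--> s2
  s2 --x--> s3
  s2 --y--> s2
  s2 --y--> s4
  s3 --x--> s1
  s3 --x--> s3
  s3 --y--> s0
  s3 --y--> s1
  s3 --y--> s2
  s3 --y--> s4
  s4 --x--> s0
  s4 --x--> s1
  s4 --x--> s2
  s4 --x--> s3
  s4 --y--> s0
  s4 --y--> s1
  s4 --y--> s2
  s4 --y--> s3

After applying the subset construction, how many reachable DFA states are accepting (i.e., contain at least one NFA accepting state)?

Start state of the DFA: {s0}.
{s0} --x--> {s1,s2,s3}  [new]
{s0} --y--> {s4}  [new]
{s1,s2,s3} --x--> {s1,s2,s3}  [seen]
{s1,s2,s3} --y--> {s0,s1,s2,s4}  [new]
{s4} --x--> {s0,s1,s2,s3}  [new]
{s4} --y--> {s0,s1,s2,s3}  [seen]
{s0,s1,s2,s4} --x--> {s0,s1,s2,s3}  [seen]
{s0,s1,s2,s4} --y--> {s0,s1,s2,s3,s4}  [new]
{s0,s1,s2,s3} --x--> {s1,s2,s3}  [seen]
{s0,s1,s2,s3} --y--> {s0,s1,s2,s4}  [seen]
{s0,s1,s2,s3,s4} --x--> {s0,s1,s2,s3}  [seen]
{s0,s1,s2,s3,s4} --y--> {s0,s1,s2,s3,s4}  [seen]
Reachable DFA states: {s0}, {s1,s2,s3}, {s4}, {s0,s1,s2,s4}, {s0,s1,s2,s3}, {s0,s1,s2,s3,s4}.
Accepting DFA states (contain an NFA accepting state): {s0}, {s0,s1,s2,s4}, {s0,s1,s2,s3}, {s0,s1,s2,s3,s4}.

4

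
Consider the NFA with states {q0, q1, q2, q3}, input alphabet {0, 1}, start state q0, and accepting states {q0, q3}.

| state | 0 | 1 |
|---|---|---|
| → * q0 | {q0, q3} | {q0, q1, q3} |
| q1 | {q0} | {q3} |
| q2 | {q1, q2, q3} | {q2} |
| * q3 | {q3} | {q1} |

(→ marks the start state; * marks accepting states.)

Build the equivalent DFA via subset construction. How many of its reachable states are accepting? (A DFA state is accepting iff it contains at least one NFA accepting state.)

Start state of the DFA: {q0}.
{q0} --0--> {q0, q3}  [new]
{q0} --1--> {q0, q1, q3}  [new]
{q0, q3} --0--> {q0, q3}  [seen]
{q0, q3} --1--> {q0, q1, q3}  [seen]
{q0, q1, q3} --0--> {q0, q3}  [seen]
{q0, q1, q3} --1--> {q0, q1, q3}  [seen]
Reachable DFA states: {q0}, {q0, q3}, {q0, q1, q3}.
Accepting DFA states (contain an NFA accepting state): {q0}, {q0, q3}, {q0, q1, q3}.

3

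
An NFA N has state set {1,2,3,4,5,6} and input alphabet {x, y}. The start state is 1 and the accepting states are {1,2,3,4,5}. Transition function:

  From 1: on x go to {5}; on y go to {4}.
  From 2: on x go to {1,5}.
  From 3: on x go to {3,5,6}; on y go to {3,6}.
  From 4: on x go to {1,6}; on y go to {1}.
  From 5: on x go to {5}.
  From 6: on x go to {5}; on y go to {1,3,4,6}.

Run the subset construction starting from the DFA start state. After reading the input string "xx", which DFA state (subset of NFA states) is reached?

Start: {1}.
δ(1,x) = {5}.
Union: {5}.
After x: {5}.
δ(5,x) = {5}.
Union: {5}.
After x: {5}.

{5}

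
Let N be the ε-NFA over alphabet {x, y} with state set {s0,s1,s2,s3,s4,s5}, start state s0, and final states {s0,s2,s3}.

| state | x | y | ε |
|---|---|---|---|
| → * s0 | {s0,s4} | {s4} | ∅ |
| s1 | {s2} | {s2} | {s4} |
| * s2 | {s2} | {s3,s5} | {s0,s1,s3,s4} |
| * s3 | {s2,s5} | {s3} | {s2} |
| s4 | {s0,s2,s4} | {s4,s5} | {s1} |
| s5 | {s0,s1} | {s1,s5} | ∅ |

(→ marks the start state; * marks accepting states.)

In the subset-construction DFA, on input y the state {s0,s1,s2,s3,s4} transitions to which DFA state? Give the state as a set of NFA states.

δ(s0,y) = {s4}; δ(s1,y) = {s2}; δ(s2,y) = {s3,s5}; δ(s3,y) = {s3}; δ(s4,y) = {s4,s5}.
Union: {s2,s3,s4,s5}.
ε-closure gives {s0,s1,s2,s3,s4,s5}.

{s0,s1,s2,s3,s4,s5}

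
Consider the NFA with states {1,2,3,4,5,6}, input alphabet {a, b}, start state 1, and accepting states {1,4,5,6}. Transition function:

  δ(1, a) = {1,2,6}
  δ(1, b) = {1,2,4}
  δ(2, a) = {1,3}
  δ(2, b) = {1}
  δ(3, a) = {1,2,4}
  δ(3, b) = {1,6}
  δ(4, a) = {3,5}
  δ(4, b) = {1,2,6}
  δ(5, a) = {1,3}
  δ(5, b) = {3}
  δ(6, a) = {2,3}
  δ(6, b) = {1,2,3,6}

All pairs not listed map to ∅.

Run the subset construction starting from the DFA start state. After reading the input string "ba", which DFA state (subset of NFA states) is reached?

Start: {1}.
δ(1,b) = {1,2,4}.
Union: {1,2,4}.
After b: {1,2,4}.
δ(1,a) = {1,2,6}; δ(2,a) = {1,3}; δ(4,a) = {3,5}.
Union: {1,2,3,5,6}.
After a: {1,2,3,5,6}.

{1,2,3,5,6}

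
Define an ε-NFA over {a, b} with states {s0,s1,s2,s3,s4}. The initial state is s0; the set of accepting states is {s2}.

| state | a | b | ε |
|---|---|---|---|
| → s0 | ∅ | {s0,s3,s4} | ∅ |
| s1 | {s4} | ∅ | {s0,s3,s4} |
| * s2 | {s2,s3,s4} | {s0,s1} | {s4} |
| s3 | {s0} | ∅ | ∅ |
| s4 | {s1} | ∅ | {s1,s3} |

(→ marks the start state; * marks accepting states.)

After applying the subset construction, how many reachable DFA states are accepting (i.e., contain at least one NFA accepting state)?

0

Start state of the DFA: {s0} (ε-closure of the NFA start).
{s0} --a--> ∅  [new]
{s0} --b--> {s0,s1,s3,s4}  [new]
∅ --a--> ∅  [seen]
∅ --b--> ∅  [seen]
{s0,s1,s3,s4} --a--> {s0,s1,s3,s4}  [seen]
{s0,s1,s3,s4} --b--> {s0,s1,s3,s4}  [seen]
Reachable DFA states: {s0}, ∅, {s0,s1,s3,s4}.
Accepting DFA states (contain an NFA accepting state): none.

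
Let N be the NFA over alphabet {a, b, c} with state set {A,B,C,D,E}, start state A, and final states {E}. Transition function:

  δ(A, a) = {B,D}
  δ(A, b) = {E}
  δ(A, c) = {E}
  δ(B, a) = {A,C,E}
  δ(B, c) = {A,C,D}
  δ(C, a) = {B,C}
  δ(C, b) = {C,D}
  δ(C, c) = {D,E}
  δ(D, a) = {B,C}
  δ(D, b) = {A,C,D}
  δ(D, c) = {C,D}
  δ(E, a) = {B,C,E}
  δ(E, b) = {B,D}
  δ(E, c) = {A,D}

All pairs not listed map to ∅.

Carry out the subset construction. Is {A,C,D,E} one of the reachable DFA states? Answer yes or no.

Start state of the DFA: {A}.
{A} --a--> {B,D}  [new]
{A} --b--> {E}  [new]
{A} --c--> {E}  [seen]
{B,D} --a--> {A,B,C,E}  [new]
{B,D} --b--> {A,C,D}  [new]
{B,D} --c--> {A,C,D}  [seen]
{E} --a--> {B,C,E}  [new]
{E} --b--> {B,D}  [seen]
{E} --c--> {A,D}  [new]
{A,B,C,E} --a--> {A,B,C,D,E}  [new]
{A,B,C,E} --b--> {B,C,D,E}  [new]
{A,B,C,E} --c--> {A,C,D,E}  [new]
{A,C,D} --a--> {B,C,D}  [new]
{A,C,D} --b--> {A,C,D,E}  [seen]
{A,C,D} --c--> {C,D,E}  [new]
{B,C,E} --a--> {A,B,C,E}  [seen]
{B,C,E} --b--> {B,C,D}  [seen]
{B,C,E} --c--> {A,C,D,E}  [seen]
{A,D} --a--> {B,C,D}  [seen]
{A,D} --b--> {A,C,D,E}  [seen]
{A,D} --c--> {C,D,E}  [seen]
{A,B,C,D,E} --a--> {A,B,C,D,E}  [seen]
{A,B,C,D,E} --b--> {A,B,C,D,E}  [seen]
{A,B,C,D,E} --c--> {A,C,D,E}  [seen]
{B,C,D,E} --a--> {A,B,C,E}  [seen]
{B,C,D,E} --b--> {A,B,C,D}  [new]
{B,C,D,E} --c--> {A,C,D,E}  [seen]
{A,C,D,E} --a--> {B,C,D,E}  [seen]
{A,C,D,E} --b--> {A,B,C,D,E}  [seen]
{A,C,D,E} --c--> {A,C,D,E}  [seen]
{B,C,D} --a--> {A,B,C,E}  [seen]
{B,C,D} --b--> {A,C,D}  [seen]
{B,C,D} --c--> {A,C,D,E}  [seen]
{C,D,E} --a--> {B,C,E}  [seen]
{C,D,E} --b--> {A,B,C,D}  [seen]
{C,D,E} --c--> {A,C,D,E}  [seen]
{A,B,C,D} --a--> {A,B,C,D,E}  [seen]
{A,B,C,D} --b--> {A,C,D,E}  [seen]
{A,B,C,D} --c--> {A,C,D,E}  [seen]
Reachable DFA states: {A}, {B,D}, {E}, {A,B,C,E}, {A,C,D}, {B,C,E}, {A,D}, {A,B,C,D,E}, {B,C,D,E}, {A,C,D,E}, {B,C,D}, {C,D,E}, {A,B,C,D}.
{A,C,D,E} is among them.

yes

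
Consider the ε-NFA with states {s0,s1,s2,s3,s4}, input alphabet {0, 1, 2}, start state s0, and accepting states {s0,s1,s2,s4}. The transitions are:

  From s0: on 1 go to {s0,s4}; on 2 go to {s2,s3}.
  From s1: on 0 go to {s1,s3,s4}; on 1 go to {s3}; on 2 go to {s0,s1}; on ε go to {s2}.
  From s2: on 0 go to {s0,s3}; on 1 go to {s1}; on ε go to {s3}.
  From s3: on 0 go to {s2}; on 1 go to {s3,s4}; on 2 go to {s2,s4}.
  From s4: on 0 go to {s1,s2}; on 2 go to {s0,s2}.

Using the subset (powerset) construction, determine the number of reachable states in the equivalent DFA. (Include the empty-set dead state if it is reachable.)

11

Start state of the DFA: {s0} (ε-closure of the NFA start).
{s0} --0--> ∅  [new]
{s0} --1--> {s0,s4}  [new]
{s0} --2--> {s2,s3}  [new]
∅ --0--> ∅  [seen]
∅ --1--> ∅  [seen]
∅ --2--> ∅  [seen]
{s0,s4} --0--> {s1,s2,s3}  [new]
{s0,s4} --1--> {s0,s4}  [seen]
{s0,s4} --2--> {s0,s2,s3}  [new]
{s2,s3} --0--> {s0,s2,s3}  [seen]
{s2,s3} --1--> {s1,s2,s3,s4}  [new]
{s2,s3} --2--> {s2,s3,s4}  [new]
{s1,s2,s3} --0--> {s0,s1,s2,s3,s4}  [new]
{s1,s2,s3} --1--> {s1,s2,s3,s4}  [seen]
{s1,s2,s3} --2--> {s0,s1,s2,s3,s4}  [seen]
{s0,s2,s3} --0--> {s0,s2,s3}  [seen]
{s0,s2,s3} --1--> {s0,s1,s2,s3,s4}  [seen]
{s0,s2,s3} --2--> {s2,s3,s4}  [seen]
{s1,s2,s3,s4} --0--> {s0,s1,s2,s3,s4}  [seen]
{s1,s2,s3,s4} --1--> {s1,s2,s3,s4}  [seen]
{s1,s2,s3,s4} --2--> {s0,s1,s2,s3,s4}  [seen]
{s2,s3,s4} --0--> {s0,s1,s2,s3}  [new]
{s2,s3,s4} --1--> {s1,s2,s3,s4}  [seen]
{s2,s3,s4} --2--> {s0,s2,s3,s4}  [new]
{s0,s1,s2,s3,s4} --0--> {s0,s1,s2,s3,s4}  [seen]
{s0,s1,s2,s3,s4} --1--> {s0,s1,s2,s3,s4}  [seen]
{s0,s1,s2,s3,s4} --2--> {s0,s1,s2,s3,s4}  [seen]
{s0,s1,s2,s3} --0--> {s0,s1,s2,s3,s4}  [seen]
{s0,s1,s2,s3} --1--> {s0,s1,s2,s3,s4}  [seen]
{s0,s1,s2,s3} --2--> {s0,s1,s2,s3,s4}  [seen]
{s0,s2,s3,s4} --0--> {s0,s1,s2,s3}  [seen]
{s0,s2,s3,s4} --1--> {s0,s1,s2,s3,s4}  [seen]
{s0,s2,s3,s4} --2--> {s0,s2,s3,s4}  [seen]
Reachable DFA states: {s0}, ∅, {s0,s4}, {s2,s3}, {s1,s2,s3}, {s0,s2,s3}, {s1,s2,s3,s4}, {s2,s3,s4}, {s0,s1,s2,s3,s4}, {s0,s1,s2,s3}, {s0,s2,s3,s4}.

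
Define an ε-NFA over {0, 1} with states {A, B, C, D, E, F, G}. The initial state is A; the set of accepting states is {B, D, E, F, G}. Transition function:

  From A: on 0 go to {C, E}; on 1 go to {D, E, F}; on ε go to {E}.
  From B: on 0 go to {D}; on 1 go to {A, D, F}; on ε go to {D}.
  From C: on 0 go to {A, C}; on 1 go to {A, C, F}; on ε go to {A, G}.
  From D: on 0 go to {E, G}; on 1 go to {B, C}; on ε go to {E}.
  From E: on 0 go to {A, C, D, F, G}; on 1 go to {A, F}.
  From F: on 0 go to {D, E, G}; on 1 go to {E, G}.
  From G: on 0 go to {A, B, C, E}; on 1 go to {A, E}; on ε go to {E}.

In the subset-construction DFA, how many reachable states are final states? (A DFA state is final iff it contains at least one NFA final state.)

Start state of the DFA: {A, E} (ε-closure of the NFA start).
{A, E} --0--> {A, C, D, E, F, G}  [new]
{A, E} --1--> {A, D, E, F}  [new]
{A, C, D, E, F, G} --0--> {A, B, C, D, E, F, G}  [new]
{A, C, D, E, F, G} --1--> {A, B, C, D, E, F, G}  [seen]
{A, D, E, F} --0--> {A, C, D, E, F, G}  [seen]
{A, D, E, F} --1--> {A, B, C, D, E, F, G}  [seen]
{A, B, C, D, E, F, G} --0--> {A, B, C, D, E, F, G}  [seen]
{A, B, C, D, E, F, G} --1--> {A, B, C, D, E, F, G}  [seen]
Reachable DFA states: {A, E}, {A, C, D, E, F, G}, {A, D, E, F}, {A, B, C, D, E, F, G}.
Accepting DFA states (contain an NFA accepting state): {A, E}, {A, C, D, E, F, G}, {A, D, E, F}, {A, B, C, D, E, F, G}.

4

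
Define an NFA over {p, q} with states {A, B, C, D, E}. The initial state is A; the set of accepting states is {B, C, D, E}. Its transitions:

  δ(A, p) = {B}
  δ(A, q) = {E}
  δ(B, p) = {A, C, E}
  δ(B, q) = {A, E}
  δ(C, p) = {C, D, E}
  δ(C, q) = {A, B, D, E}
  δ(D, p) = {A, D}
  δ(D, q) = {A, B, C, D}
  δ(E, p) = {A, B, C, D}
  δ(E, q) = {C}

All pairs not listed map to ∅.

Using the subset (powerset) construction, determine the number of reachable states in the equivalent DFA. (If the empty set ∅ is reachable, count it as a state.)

11

Start state of the DFA: {A}.
{A} --p--> {B}  [new]
{A} --q--> {E}  [new]
{B} --p--> {A, C, E}  [new]
{B} --q--> {A, E}  [new]
{E} --p--> {A, B, C, D}  [new]
{E} --q--> {C}  [new]
{A, C, E} --p--> {A, B, C, D, E}  [new]
{A, C, E} --q--> {A, B, C, D, E}  [seen]
{A, E} --p--> {A, B, C, D}  [seen]
{A, E} --q--> {C, E}  [new]
{A, B, C, D} --p--> {A, B, C, D, E}  [seen]
{A, B, C, D} --q--> {A, B, C, D, E}  [seen]
{C} --p--> {C, D, E}  [new]
{C} --q--> {A, B, D, E}  [new]
{A, B, C, D, E} --p--> {A, B, C, D, E}  [seen]
{A, B, C, D, E} --q--> {A, B, C, D, E}  [seen]
{C, E} --p--> {A, B, C, D, E}  [seen]
{C, E} --q--> {A, B, C, D, E}  [seen]
{C, D, E} --p--> {A, B, C, D, E}  [seen]
{C, D, E} --q--> {A, B, C, D, E}  [seen]
{A, B, D, E} --p--> {A, B, C, D, E}  [seen]
{A, B, D, E} --q--> {A, B, C, D, E}  [seen]
Reachable DFA states: {A}, {B}, {E}, {A, C, E}, {A, E}, {A, B, C, D}, {C}, {A, B, C, D, E}, {C, E}, {C, D, E}, {A, B, D, E}.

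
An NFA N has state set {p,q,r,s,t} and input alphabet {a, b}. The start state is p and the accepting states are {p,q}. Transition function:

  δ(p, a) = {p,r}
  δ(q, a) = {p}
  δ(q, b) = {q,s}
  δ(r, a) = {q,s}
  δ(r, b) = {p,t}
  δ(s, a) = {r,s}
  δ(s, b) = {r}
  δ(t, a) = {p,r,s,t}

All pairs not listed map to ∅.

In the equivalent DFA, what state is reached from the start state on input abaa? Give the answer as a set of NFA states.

{p,q,r,s,t}

Start: {p}.
δ(p,a) = {p,r}.
Union: {p,r}.
After a: {p,r}.
δ(p,b) = ∅; δ(r,b) = {p,t}.
Union: {p,t}.
After b: {p,t}.
δ(p,a) = {p,r}; δ(t,a) = {p,r,s,t}.
Union: {p,r,s,t}.
After a: {p,r,s,t}.
δ(p,a) = {p,r}; δ(r,a) = {q,s}; δ(s,a) = {r,s}; δ(t,a) = {p,r,s,t}.
Union: {p,q,r,s,t}.
After a: {p,q,r,s,t}.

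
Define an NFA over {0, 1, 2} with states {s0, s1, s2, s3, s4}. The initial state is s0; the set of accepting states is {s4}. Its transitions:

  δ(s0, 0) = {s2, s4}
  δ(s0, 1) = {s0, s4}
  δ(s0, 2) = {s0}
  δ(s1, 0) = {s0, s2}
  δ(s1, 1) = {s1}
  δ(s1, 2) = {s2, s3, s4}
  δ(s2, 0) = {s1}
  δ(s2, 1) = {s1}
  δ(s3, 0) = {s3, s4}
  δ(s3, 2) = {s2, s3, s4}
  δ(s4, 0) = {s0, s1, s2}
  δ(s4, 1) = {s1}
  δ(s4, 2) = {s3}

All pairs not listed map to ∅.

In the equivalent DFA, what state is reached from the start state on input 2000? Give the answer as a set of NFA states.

{s0, s1, s2, s4}

Start: {s0}.
δ(s0,2) = {s0}.
Union: {s0}.
After 2: {s0}.
δ(s0,0) = {s2, s4}.
Union: {s2, s4}.
After 0: {s2, s4}.
δ(s2,0) = {s1}; δ(s4,0) = {s0, s1, s2}.
Union: {s0, s1, s2}.
After 0: {s0, s1, s2}.
δ(s0,0) = {s2, s4}; δ(s1,0) = {s0, s2}; δ(s2,0) = {s1}.
Union: {s0, s1, s2, s4}.
After 0: {s0, s1, s2, s4}.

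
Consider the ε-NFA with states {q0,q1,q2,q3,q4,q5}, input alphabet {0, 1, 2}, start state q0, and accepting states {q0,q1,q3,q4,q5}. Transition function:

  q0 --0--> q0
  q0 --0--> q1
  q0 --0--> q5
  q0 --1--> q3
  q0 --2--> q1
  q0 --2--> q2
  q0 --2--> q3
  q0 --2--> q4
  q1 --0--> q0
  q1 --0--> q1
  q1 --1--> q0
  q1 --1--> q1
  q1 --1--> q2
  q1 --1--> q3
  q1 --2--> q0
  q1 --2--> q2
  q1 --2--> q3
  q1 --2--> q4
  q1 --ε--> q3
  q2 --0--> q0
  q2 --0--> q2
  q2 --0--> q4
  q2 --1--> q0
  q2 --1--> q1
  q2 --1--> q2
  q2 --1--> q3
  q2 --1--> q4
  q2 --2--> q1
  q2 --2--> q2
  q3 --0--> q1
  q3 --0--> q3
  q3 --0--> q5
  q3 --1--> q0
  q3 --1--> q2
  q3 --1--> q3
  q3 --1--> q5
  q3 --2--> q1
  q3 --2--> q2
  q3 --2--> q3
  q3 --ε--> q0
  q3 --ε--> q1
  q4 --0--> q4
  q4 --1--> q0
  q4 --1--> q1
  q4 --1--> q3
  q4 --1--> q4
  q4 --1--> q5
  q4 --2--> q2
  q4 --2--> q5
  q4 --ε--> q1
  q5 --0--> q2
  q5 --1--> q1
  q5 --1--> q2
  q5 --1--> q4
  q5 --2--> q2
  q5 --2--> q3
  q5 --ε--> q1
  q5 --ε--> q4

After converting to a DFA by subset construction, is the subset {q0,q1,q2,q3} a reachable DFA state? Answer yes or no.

Start state of the DFA: {q0} (ε-closure of the NFA start).
{q0} --0--> {q0,q1,q3,q4,q5}  [new]
{q0} --1--> {q0,q1,q3}  [new]
{q0} --2--> {q0,q1,q2,q3,q4}  [new]
{q0,q1,q3,q4,q5} --0--> {q0,q1,q2,q3,q4,q5}  [new]
{q0,q1,q3,q4,q5} --1--> {q0,q1,q2,q3,q4,q5}  [seen]
{q0,q1,q3,q4,q5} --2--> {q0,q1,q2,q3,q4,q5}  [seen]
{q0,q1,q3} --0--> {q0,q1,q3,q4,q5}  [seen]
{q0,q1,q3} --1--> {q0,q1,q2,q3,q4,q5}  [seen]
{q0,q1,q3} --2--> {q0,q1,q2,q3,q4}  [seen]
{q0,q1,q2,q3,q4} --0--> {q0,q1,q2,q3,q4,q5}  [seen]
{q0,q1,q2,q3,q4} --1--> {q0,q1,q2,q3,q4,q5}  [seen]
{q0,q1,q2,q3,q4} --2--> {q0,q1,q2,q3,q4,q5}  [seen]
{q0,q1,q2,q3,q4,q5} --0--> {q0,q1,q2,q3,q4,q5}  [seen]
{q0,q1,q2,q3,q4,q5} --1--> {q0,q1,q2,q3,q4,q5}  [seen]
{q0,q1,q2,q3,q4,q5} --2--> {q0,q1,q2,q3,q4,q5}  [seen]
Reachable DFA states: {q0}, {q0,q1,q3,q4,q5}, {q0,q1,q3}, {q0,q1,q2,q3,q4}, {q0,q1,q2,q3,q4,q5}.
{q0,q1,q2,q3} is not among them.

no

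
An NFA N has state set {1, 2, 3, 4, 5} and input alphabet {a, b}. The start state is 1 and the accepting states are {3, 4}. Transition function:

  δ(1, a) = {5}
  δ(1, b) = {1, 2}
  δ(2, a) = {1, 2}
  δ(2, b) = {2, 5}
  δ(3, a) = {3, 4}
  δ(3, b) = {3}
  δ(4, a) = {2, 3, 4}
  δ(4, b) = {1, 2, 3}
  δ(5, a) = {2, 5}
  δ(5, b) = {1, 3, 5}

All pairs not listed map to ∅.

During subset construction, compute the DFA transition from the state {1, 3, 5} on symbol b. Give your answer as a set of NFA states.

δ(1,b) = {1, 2}; δ(3,b) = {3}; δ(5,b) = {1, 3, 5}.
Union: {1, 2, 3, 5}.

{1, 2, 3, 5}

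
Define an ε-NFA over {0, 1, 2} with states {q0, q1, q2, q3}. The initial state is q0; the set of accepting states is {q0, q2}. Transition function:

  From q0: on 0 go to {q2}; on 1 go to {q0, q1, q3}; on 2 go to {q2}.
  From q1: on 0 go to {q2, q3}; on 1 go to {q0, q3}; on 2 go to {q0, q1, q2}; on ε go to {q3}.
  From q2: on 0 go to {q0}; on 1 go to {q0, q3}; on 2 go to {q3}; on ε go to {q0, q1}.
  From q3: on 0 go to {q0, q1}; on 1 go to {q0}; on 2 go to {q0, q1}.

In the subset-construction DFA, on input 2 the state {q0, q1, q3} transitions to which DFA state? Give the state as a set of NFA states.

δ(q0,2) = {q2}; δ(q1,2) = {q0, q1, q2}; δ(q3,2) = {q0, q1}.
Union: {q0, q1, q2}.
ε-closure gives {q0, q1, q2, q3}.

{q0, q1, q2, q3}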